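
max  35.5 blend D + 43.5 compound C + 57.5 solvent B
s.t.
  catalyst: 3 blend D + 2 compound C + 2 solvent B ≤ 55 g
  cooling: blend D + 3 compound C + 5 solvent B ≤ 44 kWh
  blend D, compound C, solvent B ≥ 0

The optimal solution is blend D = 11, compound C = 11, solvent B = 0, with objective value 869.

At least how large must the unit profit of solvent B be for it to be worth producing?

At the optimum: catalyst uses 55 of 55 (binding); cooling uses 44 of 44 (binding).
The binding rows give the dual system: 3·y_catalyst + 1·y_cooling = 35.5 and 2·y_catalyst + 3·y_cooling = 43.5.
→ y_catalyst = 9 and y_cooling = 8.5.
solvent B enters the basis when its profit ≥ yᵀa₃ = 9·2 + 8.5·5 = 60.5.

60.5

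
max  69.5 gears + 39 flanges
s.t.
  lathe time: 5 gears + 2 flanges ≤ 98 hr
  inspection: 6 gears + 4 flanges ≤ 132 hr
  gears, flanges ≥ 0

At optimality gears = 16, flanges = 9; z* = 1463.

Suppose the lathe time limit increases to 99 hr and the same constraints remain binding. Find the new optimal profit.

1468.5

Check each constraint at x*: lathe time 98/98 (tight); inspection 132/132 (tight).
Dual feasibility on the basic columns requires 5·y_lathe time + 6·y_inspection = 69.5, 2·y_lathe time + 4·y_inspection = 39.
This yields shadow prices y_lathe time = 5.5, y_inspection = 7.
Δz = y_lathe time·Δb = 5.5 × (1) = 5.5, so new z* = 1463 + 5.5 = 1468.5.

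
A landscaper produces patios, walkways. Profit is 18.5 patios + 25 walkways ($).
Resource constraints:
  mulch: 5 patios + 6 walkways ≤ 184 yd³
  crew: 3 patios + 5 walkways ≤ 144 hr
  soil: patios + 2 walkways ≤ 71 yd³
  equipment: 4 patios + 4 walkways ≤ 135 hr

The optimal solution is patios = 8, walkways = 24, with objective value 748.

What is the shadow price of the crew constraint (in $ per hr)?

Check each constraint at x*: mulch 184/184 (tight); crew 144/144 (tight); soil 56/71 (slack 15); equipment 128/135 (slack 7).
Slack constraints have shadow price 0 (complementary slackness).
The binding rows give the dual system: 5·y_mulch + 3·y_crew = 18.5 and 6·y_mulch + 5·y_crew = 25.
This yields shadow prices y_mulch = 2.5, y_crew = 2.
Shadow price of crew = 2.

2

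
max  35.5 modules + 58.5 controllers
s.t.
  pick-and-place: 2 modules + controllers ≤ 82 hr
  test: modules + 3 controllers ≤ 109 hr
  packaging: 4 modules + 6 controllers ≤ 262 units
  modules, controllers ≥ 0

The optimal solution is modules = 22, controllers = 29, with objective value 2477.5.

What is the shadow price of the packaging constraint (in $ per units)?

8

Check each constraint at x*: pick-and-place 73/82 (slack 9); test 109/109 (tight); packaging 262/262 (tight).
By complementary slackness, y = 0 for the non-binding constraint.
From A_Bᵀ y = c: 1·y_test + 4·y_packaging = 35.5; 3·y_test + 6·y_packaging = 58.5.
Solving: y_test = 3.5, y_packaging = 8.
Shadow price of packaging = 8.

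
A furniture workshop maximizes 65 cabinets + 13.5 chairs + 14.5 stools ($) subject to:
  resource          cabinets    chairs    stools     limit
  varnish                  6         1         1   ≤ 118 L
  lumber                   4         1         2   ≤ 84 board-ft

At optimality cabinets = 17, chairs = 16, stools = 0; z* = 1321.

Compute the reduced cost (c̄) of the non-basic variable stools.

-7

At the optimum: varnish uses 118 of 118 (binding); lumber uses 84 of 84 (binding).
Dual feasibility on the basic columns requires 6·y_varnish + 4·y_lumber = 65, 1·y_varnish + 1·y_lumber = 13.5.
→ y_varnish = 5.5 and y_lumber = 8.
Reduced cost of stools: c₃ − yᵀa₃ = 14.5 − (5.5·1 + 8·2) = 14.5 − 21.5 = -7.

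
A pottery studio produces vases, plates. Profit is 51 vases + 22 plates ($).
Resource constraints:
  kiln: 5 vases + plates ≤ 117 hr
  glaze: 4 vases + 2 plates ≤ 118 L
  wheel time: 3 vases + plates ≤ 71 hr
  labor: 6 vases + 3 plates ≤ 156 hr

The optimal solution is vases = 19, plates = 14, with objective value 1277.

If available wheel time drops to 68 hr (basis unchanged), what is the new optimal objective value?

1256

Check each constraint at x*: kiln 109/117 (slack 8); glaze 104/118 (slack 14); wheel time 71/71 (tight); labor 156/156 (tight).
By complementary slackness, y = 0 for the non-binding constraints.
From A_Bᵀ y = c: 3·y_wheel time + 6·y_labor = 51; 1·y_wheel time + 3·y_labor = 22.
This yields shadow prices y_wheel time = 7, y_labor = 5.
Δz = y_wheel time·Δb = 7 × (-3) = -21, so new z* = 1277 − 21 = 1256.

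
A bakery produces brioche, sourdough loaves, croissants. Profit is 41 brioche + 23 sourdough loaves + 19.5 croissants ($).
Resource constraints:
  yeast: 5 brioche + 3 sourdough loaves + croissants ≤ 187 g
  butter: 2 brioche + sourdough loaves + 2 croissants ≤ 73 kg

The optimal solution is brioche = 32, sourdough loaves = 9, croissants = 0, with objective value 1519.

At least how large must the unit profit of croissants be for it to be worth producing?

Check each constraint at x*: yeast 187/187 (tight); butter 73/73 (tight).
Dual feasibility on the basic columns requires 5·y_yeast + 2·y_butter = 41, 3·y_yeast + 1·y_butter = 23.
Solving: y_yeast = 5, y_butter = 8.
croissants enters the basis when its profit ≥ yᵀa₃ = 5·1 + 8·2 = 21.

21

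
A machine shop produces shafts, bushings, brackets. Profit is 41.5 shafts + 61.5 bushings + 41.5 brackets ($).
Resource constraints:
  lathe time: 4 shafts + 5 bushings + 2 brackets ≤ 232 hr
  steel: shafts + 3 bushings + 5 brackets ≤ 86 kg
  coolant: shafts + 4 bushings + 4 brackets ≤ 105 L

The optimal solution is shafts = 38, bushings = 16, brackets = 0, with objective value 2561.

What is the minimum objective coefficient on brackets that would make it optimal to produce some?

Binding: lathe time and steel. Non-binding: coolant (3 unused).
Slack constraints have shadow price 0 (complementary slackness).
The binding rows give the dual system: 4·y_lathe time + 1·y_steel = 41.5 and 5·y_lathe time + 3·y_steel = 61.5.
Solving: y_lathe time = 9, y_steel = 5.5.
brackets enters the basis when its profit ≥ yᵀa₃ = 9·2 + 5.5·5 = 45.5.

45.5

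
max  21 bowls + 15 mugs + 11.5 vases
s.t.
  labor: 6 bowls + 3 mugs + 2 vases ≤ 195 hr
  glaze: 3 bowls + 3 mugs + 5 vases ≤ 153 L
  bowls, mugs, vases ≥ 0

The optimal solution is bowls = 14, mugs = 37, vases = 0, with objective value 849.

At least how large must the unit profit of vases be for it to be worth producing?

Check each constraint at x*: labor 195/195 (tight); glaze 153/153 (tight).
Dual feasibility on the basic columns requires 6·y_labor + 3·y_glaze = 21, 3·y_labor + 3·y_glaze = 15.
This yields shadow prices y_labor = 2, y_glaze = 3.
vases enters the basis when its profit ≥ yᵀa₃ = 2·2 + 3·5 = 19.

19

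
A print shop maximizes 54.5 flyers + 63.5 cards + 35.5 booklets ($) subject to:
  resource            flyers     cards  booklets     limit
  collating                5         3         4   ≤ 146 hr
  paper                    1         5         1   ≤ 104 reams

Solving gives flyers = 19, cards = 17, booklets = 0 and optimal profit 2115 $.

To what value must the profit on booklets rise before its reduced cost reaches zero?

Check each constraint at x*: collating 146/146 (tight); paper 104/104 (tight).
The binding rows give the dual system: 5·y_collating + 1·y_paper = 54.5 and 3·y_collating + 5·y_paper = 63.5.
This yields shadow prices y_collating = 9.5, y_paper = 7.
booklets enters the basis when its profit ≥ yᵀa₃ = 9.5·4 + 7·1 = 45.

45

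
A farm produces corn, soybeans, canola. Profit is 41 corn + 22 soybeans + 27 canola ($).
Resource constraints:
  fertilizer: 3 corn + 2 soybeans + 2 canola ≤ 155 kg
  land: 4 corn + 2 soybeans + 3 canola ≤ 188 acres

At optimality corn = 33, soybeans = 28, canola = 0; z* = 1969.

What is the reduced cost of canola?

-3

Both fertilizer and land are binding at x*.
The binding rows give the dual system: 3·y_fertilizer + 4·y_land = 41 and 2·y_fertilizer + 2·y_land = 22.
→ y_fertilizer = 3 and y_land = 8.
Reduced cost of canola: c₃ − yᵀa₃ = 27 − (3·2 + 8·3) = 27 − 30 = -3.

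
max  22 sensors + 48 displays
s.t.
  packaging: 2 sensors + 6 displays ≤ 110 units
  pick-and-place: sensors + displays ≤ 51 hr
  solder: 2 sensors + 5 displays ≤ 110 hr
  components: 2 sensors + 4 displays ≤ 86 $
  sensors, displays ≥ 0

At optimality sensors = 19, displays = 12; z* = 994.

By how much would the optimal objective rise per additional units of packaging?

Binding: packaging and components. Non-binding: pick-and-place (20 unused), solder (12 unused).
Slack constraints have shadow price 0 (complementary slackness).
From A_Bᵀ y = c: 2·y_packaging + 2·y_components = 22; 6·y_packaging + 4·y_components = 48.
→ y_packaging = 2 and y_components = 9.
Shadow price of packaging = 2.

2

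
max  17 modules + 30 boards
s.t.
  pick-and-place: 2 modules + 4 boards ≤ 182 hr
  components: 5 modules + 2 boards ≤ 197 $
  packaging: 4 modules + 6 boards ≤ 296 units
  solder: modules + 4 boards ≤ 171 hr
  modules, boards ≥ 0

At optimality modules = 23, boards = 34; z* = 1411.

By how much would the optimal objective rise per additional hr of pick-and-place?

4.5

Binding: pick-and-place and packaging. Non-binding: components (14 unused), solder (12 unused).
By complementary slackness, y = 0 for the non-binding constraints.
From A_Bᵀ y = c: 2·y_pick-and-place + 4·y_packaging = 17; 4·y_pick-and-place + 6·y_packaging = 30.
→ y_pick-and-place = 4.5 and y_packaging = 2.
Shadow price of pick-and-place = 4.5.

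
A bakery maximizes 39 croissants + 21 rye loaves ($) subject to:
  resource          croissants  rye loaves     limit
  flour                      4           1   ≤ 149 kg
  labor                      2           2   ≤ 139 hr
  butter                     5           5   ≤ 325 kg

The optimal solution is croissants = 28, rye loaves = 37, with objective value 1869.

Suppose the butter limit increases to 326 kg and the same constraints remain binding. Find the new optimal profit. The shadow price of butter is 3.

Δb = 1, so new z* = 1869 + (3)·(1) = 1869 + 3 = 1872.

1872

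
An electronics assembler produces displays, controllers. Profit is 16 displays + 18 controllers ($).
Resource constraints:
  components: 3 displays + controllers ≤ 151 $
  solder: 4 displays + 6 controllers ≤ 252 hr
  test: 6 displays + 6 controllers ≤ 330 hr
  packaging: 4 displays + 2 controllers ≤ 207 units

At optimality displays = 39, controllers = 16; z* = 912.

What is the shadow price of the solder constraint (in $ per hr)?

Binding: solder and test. Non-binding: components (18 unused), packaging (19 unused).
Slack constraints have shadow price 0 (complementary slackness).
The binding rows give the dual system: 4·y_solder + 6·y_test = 16 and 6·y_solder + 6·y_test = 18.
Solving: y_solder = 1, y_test = 2.
Shadow price of solder = 1.

1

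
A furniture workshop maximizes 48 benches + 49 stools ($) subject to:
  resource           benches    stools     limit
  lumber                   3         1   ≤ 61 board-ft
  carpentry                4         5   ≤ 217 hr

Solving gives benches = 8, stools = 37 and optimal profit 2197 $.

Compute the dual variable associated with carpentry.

Both lumber and carpentry are binding at x*.
The binding rows give the dual system: 3·y_lumber + 4·y_carpentry = 48 and 1·y_lumber + 5·y_carpentry = 49.
Solving: y_lumber = 4, y_carpentry = 9.
Shadow price of carpentry = 9.

9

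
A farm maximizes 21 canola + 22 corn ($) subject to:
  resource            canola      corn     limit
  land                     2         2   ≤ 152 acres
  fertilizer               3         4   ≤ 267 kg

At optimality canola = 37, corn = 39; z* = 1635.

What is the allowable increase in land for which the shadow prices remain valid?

26

Binding constraints: land, fertilizer. The basis is B = [[2,2],[3,4]] with det 2.
Per unit increase in land, x* moves by d = (2, -1.5).
The basis stays optimal until corn reaches 0; allowable increase = 26 acres.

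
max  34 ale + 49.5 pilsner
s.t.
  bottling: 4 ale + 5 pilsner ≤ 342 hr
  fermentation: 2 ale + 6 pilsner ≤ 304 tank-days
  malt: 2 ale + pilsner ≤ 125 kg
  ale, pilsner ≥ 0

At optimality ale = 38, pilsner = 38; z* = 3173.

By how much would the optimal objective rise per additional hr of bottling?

7.5

Binding: bottling and fermentation. Non-binding: malt (11 unused).
Slack constraints have shadow price 0 (complementary slackness).
The binding rows give the dual system: 4·y_bottling + 2·y_fermentation = 34 and 5·y_bottling + 6·y_fermentation = 49.5.
Solving: y_bottling = 7.5, y_fermentation = 2.
Shadow price of bottling = 7.5.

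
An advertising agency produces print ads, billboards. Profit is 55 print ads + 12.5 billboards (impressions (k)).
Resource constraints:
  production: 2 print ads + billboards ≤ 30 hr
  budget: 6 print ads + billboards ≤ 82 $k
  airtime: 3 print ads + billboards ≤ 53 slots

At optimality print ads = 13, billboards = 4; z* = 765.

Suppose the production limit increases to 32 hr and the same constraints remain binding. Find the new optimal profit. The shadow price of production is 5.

775

Δb = 2, so new z* = 765 + (5)·(2) = 765 + 10 = 775.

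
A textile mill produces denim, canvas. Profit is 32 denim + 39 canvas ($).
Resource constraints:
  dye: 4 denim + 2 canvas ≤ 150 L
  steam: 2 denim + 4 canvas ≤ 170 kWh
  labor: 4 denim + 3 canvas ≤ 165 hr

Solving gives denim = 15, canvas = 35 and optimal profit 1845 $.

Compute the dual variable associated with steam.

6

Check each constraint at x*: dye 130/150 (slack 20); steam 170/170 (tight); labor 165/165 (tight).
Slack constraints have shadow price 0 (complementary slackness).
Dual feasibility on the basic columns requires 2·y_steam + 4·y_labor = 32, 4·y_steam + 3·y_labor = 39.
Solving: y_steam = 6, y_labor = 5.
Shadow price of steam = 6.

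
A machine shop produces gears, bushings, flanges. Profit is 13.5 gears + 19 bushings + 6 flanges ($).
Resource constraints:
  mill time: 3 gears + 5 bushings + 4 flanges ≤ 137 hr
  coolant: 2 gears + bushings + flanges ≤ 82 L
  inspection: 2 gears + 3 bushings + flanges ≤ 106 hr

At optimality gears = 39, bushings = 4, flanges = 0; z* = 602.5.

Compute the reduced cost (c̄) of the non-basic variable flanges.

At the optimum: mill time uses 137 of 137 (binding); coolant uses 82 of 82 (binding); inspection uses 90 of 106 (slack = 16).
By complementary slackness, y = 0 for the non-binding constraint.
The binding rows give the dual system: 3·y_mill time + 2·y_coolant = 13.5 and 5·y_mill time + 1·y_coolant = 19.
Solving: y_mill time = 3.5, y_coolant = 1.5.
Reduced cost of flanges: c₃ − yᵀa₃ = 6 − (3.5·4 + 1.5·1) = 6 − 15.5 = -9.5.

-9.5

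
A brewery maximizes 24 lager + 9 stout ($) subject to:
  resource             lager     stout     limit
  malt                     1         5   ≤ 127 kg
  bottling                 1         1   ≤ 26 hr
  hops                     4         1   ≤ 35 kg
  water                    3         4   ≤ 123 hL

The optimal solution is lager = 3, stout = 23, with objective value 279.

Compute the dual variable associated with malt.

Check each constraint at x*: malt 118/127 (slack 9); bottling 26/26 (tight); hops 35/35 (tight); water 101/123 (slack 22).
Since malt, water are not tight, their duals are 0.
From A_Bᵀ y = c: 1·y_bottling + 4·y_hops = 24; 1·y_bottling + 1·y_hops = 9.
Solving: y_bottling = 4, y_hops = 5.
Shadow price of malt = 0.

0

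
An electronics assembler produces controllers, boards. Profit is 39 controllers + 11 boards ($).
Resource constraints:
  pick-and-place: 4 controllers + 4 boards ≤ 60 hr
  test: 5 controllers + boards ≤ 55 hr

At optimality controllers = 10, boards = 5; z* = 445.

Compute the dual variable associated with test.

Both pick-and-place and test are binding at x*.
The binding rows give the dual system: 4·y_pick-and-place + 5·y_test = 39 and 4·y_pick-and-place + 1·y_test = 11.
This yields shadow prices y_pick-and-place = 1, y_test = 7.
Shadow price of test = 7.

7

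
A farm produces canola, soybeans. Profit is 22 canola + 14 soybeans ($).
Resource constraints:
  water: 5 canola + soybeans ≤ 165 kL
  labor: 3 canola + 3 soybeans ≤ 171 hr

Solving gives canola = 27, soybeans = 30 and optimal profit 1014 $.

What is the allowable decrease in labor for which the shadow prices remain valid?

Binding constraints: water, labor. The basis is B = [[5,1],[3,3]] with det 12.
Per unit decrease in labor, x* moves by d = (0.0833, -0.4167).
The basis stays optimal until soybeans reaches 0; allowable decrease = 72 hr.

72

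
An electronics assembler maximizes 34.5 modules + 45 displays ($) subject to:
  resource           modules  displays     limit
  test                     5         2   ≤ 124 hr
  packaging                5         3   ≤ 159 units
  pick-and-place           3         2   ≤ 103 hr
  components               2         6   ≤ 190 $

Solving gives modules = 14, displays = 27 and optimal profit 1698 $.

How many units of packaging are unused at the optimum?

packaging used = 5·14 + 3·27 = 151; slack = 159 − 151 = 8.

8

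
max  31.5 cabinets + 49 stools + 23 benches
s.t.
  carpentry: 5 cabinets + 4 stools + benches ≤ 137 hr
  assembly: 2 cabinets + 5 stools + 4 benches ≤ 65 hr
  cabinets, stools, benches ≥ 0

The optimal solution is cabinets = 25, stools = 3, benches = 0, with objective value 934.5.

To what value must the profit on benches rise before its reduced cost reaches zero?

31.5

Both carpentry and assembly are binding at x*.
The binding rows give the dual system: 5·y_carpentry + 2·y_assembly = 31.5 and 4·y_carpentry + 5·y_assembly = 49.
This yields shadow prices y_carpentry = 3.5, y_assembly = 7.
benches enters the basis when its profit ≥ yᵀa₃ = 3.5·1 + 7·4 = 31.5.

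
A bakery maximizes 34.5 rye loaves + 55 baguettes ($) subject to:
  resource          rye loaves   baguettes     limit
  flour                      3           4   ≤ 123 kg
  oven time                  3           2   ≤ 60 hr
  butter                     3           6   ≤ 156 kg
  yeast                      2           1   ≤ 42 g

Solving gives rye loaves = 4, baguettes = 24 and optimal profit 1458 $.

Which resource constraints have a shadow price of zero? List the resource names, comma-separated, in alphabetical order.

flour, yeast

flour: 108/123 (slack 15)
oven time: 60/60 (binding)
butter: 156/156 (binding)
yeast: 32/42 (slack 10)
By complementary slackness, a constraint with positive slack has shadow price 0 → flour, yeast.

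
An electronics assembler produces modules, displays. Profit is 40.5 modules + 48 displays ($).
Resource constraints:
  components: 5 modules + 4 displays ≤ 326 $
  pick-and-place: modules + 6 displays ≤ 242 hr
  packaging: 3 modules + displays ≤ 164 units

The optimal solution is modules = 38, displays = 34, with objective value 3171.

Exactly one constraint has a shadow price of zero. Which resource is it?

packaging

components: 326/326 (binding)
pick-and-place: 242/242 (binding)
packaging: 148/164 (slack 16)
By complementary slackness, a constraint with positive slack has shadow price 0 → packaging.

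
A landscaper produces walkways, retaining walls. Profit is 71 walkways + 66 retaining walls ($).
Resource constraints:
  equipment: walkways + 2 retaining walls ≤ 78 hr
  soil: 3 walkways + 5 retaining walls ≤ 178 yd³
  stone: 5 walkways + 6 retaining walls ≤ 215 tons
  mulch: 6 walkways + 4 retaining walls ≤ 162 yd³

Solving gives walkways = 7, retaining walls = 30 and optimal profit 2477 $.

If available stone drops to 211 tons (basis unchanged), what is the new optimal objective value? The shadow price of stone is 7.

Δb = -4, so new z* = 2477 + (7)·(-4) = 2477 − 28 = 2449.

2449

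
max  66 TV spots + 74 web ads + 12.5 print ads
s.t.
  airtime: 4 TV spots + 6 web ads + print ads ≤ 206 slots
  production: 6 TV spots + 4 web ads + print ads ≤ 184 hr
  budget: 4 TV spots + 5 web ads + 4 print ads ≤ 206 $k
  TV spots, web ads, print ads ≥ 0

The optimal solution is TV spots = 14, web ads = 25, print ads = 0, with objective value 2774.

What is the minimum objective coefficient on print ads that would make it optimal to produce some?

14

Binding: airtime and production. Non-binding: budget (25 unused).
Since budget is not tight, its dual is 0.
Dual feasibility on the basic columns requires 4·y_airtime + 6·y_production = 66, 6·y_airtime + 4·y_production = 74.
Solving: y_airtime = 9, y_production = 5.
print ads enters the basis when its profit ≥ yᵀa₃ = 9·1 + 5·1 = 14.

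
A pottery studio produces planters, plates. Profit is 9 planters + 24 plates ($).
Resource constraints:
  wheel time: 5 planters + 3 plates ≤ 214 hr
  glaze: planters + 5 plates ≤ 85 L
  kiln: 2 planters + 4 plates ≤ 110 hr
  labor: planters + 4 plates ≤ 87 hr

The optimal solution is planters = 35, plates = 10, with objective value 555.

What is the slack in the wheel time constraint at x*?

wheel time used = 5·35 + 3·10 = 205; slack = 214 − 205 = 9.

9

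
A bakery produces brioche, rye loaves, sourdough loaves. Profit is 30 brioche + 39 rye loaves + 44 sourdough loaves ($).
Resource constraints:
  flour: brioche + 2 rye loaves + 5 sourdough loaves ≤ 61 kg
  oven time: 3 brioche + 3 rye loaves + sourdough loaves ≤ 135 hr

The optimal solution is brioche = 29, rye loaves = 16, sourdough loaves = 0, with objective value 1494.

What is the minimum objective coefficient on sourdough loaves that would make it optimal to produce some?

At the optimum: flour uses 61 of 61 (binding); oven time uses 135 of 135 (binding).
Dual feasibility on the basic columns requires 1·y_flour + 3·y_oven time = 30, 2·y_flour + 3·y_oven time = 39.
This yields shadow prices y_flour = 9, y_oven time = 7.
sourdough loaves enters the basis when its profit ≥ yᵀa₃ = 9·5 + 7·1 = 52.

52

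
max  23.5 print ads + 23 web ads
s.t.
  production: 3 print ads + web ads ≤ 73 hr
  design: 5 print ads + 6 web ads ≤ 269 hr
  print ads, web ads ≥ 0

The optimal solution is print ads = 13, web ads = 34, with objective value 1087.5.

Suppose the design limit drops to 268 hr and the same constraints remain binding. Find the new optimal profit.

Check each constraint at x*: production 73/73 (tight); design 269/269 (tight).
From A_Bᵀ y = c: 3·y_production + 5·y_design = 23.5; 1·y_production + 6·y_design = 23.
→ y_production = 2 and y_design = 3.5.
Δz = y_design·Δb = 3.5 × (-1) = -3.5, so new z* = 1087.5 − 3.5 = 1084.

1084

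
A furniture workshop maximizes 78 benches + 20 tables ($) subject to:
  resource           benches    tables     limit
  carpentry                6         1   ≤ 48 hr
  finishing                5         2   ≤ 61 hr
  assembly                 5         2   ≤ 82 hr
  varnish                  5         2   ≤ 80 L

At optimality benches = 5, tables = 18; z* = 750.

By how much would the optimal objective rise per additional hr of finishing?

Binding: carpentry and finishing. Non-binding: assembly (21 unused), varnish (19 unused).
By complementary slackness, y = 0 for the non-binding constraints.
From A_Bᵀ y = c: 6·y_carpentry + 5·y_finishing = 78; 1·y_carpentry + 2·y_finishing = 20.
Solving: y_carpentry = 8, y_finishing = 6.
Shadow price of finishing = 6.

6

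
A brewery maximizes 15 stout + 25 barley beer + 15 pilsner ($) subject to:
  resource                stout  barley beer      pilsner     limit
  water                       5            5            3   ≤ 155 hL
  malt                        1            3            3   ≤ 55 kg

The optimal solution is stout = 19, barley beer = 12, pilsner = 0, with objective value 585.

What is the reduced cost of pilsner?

-6

Check each constraint at x*: water 155/155 (tight); malt 55/55 (tight).
From A_Bᵀ y = c: 5·y_water + 1·y_malt = 15; 5·y_water + 3·y_malt = 25.
Solving: y_water = 2, y_malt = 5.
Reduced cost of pilsner: c₃ − yᵀa₃ = 15 − (2·3 + 5·3) = 15 − 21 = -6.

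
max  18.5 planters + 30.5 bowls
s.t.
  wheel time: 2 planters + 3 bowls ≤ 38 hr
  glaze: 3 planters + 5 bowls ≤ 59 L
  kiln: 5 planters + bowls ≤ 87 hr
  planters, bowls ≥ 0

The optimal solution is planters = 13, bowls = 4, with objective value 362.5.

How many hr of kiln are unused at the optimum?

kiln used = 5·13 + 1·4 = 69; slack = 87 − 69 = 18.

18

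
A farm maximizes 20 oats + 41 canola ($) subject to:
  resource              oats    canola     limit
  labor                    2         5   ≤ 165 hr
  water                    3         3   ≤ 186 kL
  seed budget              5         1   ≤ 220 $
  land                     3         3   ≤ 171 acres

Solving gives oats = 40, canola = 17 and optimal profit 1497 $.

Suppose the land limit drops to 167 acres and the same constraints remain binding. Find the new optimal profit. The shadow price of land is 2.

Δb = -4, so new z* = 1497 + (2)·(-4) = 1497 − 8 = 1489.

1489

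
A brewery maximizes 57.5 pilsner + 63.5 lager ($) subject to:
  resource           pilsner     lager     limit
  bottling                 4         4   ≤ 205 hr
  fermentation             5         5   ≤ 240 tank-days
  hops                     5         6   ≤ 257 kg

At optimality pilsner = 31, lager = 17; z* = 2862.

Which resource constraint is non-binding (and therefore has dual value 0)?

bottling

bottling: 192/205 (slack 13)
fermentation: 240/240 (binding)
hops: 257/257 (binding)
By complementary slackness, a constraint with positive slack has shadow price 0 → bottling.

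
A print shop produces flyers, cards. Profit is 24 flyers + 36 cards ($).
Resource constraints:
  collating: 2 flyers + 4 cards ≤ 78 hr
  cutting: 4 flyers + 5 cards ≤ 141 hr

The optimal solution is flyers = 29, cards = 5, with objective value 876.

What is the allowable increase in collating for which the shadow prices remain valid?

34.8

Binding constraints: collating, cutting. The basis is B = [[2,4],[4,5]] with det -6.
Per unit increase in collating, x* moves by d = (-0.8333, 0.6667).
The basis stays optimal until flyers reaches 0; allowable increase = 34.8 hr.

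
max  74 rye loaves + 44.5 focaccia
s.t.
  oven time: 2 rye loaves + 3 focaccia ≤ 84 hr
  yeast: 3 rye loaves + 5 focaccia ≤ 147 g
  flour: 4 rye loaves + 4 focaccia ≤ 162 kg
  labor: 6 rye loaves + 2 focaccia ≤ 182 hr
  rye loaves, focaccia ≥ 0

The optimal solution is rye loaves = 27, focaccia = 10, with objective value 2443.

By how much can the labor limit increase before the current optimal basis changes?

Binding constraints: oven time, labor. The basis is B = [[2,3],[6,2]] with det -14.
Per unit increase in labor, x* moves by d = (0.2143, -0.1429).
The basis stays optimal until flour becomes binding; allowable increase = 49 hr.

49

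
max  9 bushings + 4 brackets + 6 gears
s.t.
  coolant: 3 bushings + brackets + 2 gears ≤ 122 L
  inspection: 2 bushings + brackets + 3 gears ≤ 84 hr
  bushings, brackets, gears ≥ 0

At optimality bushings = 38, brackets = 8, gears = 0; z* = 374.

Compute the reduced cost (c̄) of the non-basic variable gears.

Both coolant and inspection are binding at x*.
Dual feasibility on the basic columns requires 3·y_coolant + 2·y_inspection = 9, 1·y_coolant + 1·y_inspection = 4.
Solving: y_coolant = 1, y_inspection = 3.
Reduced cost of gears: c₃ − yᵀa₃ = 6 − (1·2 + 3·3) = 6 − 11 = -5.

-5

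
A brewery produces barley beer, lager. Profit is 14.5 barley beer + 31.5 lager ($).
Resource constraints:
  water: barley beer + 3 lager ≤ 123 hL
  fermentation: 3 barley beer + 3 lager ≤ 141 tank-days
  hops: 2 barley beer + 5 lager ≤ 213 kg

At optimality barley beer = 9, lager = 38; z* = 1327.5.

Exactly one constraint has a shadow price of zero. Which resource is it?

hops

water: 123/123 (binding)
fermentation: 141/141 (binding)
hops: 208/213 (slack 5)
By complementary slackness, a constraint with positive slack has shadow price 0 → hops.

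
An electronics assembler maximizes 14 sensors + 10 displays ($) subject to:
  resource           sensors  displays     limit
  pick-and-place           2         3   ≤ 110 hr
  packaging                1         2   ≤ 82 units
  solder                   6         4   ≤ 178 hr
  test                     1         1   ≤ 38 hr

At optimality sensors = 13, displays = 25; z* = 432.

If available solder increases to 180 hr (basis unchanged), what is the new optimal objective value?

Binding: solder and test. Non-binding: pick-and-place (9 unused), packaging (19 unused).
Slack constraints have shadow price 0 (complementary slackness).
The binding rows give the dual system: 6·y_solder + 1·y_test = 14 and 4·y_solder + 1·y_test = 10.
→ y_solder = 2 and y_test = 2.
Δz = y_solder·Δb = 2 × (2) = 4, so new z* = 432 + 4 = 436.

436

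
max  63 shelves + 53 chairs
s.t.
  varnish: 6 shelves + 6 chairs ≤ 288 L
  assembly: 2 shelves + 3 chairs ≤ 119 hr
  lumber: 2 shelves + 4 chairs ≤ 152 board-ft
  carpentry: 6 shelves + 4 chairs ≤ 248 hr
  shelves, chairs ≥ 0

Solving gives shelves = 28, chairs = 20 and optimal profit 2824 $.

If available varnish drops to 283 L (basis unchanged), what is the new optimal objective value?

2796.5

Check each constraint at x*: varnish 288/288 (tight); assembly 116/119 (slack 3); lumber 136/152 (slack 16); carpentry 248/248 (tight).
Slack constraints have shadow price 0 (complementary slackness).
Dual feasibility on the basic columns requires 6·y_varnish + 6·y_carpentry = 63, 6·y_varnish + 4·y_carpentry = 53.
→ y_varnish = 5.5 and y_carpentry = 5.
Δz = y_varnish·Δb = 5.5 × (-5) = -27.5, so new z* = 2824 − 27.5 = 2796.5.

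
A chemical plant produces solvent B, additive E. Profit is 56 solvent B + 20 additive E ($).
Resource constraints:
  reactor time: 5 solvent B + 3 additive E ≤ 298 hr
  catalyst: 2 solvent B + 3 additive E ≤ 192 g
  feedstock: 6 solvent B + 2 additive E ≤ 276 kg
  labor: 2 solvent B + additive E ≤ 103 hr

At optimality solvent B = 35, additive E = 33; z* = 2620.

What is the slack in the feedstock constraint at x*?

feedstock used = 6·35 + 2·33 = 276; slack = 276 − 276 = 0.

0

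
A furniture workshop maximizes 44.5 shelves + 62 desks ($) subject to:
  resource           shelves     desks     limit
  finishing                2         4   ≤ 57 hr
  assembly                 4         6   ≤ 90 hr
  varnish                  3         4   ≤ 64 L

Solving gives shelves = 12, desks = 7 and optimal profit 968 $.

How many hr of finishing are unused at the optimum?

5

finishing used = 2·12 + 4·7 = 52; slack = 57 − 52 = 5.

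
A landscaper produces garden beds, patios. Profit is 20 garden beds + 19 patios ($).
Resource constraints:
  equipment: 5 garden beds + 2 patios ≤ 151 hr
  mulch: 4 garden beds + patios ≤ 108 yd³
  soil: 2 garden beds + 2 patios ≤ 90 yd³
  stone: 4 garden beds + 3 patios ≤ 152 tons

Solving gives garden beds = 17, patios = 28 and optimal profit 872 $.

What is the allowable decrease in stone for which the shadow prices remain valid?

17

Binding constraints: soil, stone. The basis is B = [[2,2],[4,3]] with det -2.
Per unit decrease in stone, x* moves by d = (-1, 1).
The basis stays optimal until garden beds reaches 0; allowable decrease = 17 tons.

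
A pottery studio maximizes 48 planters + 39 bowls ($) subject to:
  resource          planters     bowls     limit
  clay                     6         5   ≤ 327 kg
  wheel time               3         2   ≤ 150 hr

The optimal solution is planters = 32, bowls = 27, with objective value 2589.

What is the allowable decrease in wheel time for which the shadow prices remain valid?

19.2

Binding constraints: clay, wheel time. The basis is B = [[6,5],[3,2]] with det -3.
Per unit decrease in wheel time, x* moves by d = (-1.6667, 2).
The basis stays optimal until planters reaches 0; allowable decrease = 19.2 hr.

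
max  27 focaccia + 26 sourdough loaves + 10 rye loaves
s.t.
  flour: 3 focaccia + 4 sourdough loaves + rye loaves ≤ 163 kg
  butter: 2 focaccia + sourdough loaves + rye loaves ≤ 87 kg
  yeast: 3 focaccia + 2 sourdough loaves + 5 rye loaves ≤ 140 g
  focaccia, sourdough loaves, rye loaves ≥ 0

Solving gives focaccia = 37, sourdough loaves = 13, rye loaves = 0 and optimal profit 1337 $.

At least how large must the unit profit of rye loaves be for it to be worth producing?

11

At the optimum: flour uses 163 of 163 (binding); butter uses 87 of 87 (binding); yeast uses 137 of 140 (slack = 3).
Since yeast is not tight, its dual is 0.
From A_Bᵀ y = c: 3·y_flour + 2·y_butter = 27; 4·y_flour + 1·y_butter = 26.
This yields shadow prices y_flour = 5, y_butter = 6.
rye loaves enters the basis when its profit ≥ yᵀa₃ = 5·1 + 6·1 = 11.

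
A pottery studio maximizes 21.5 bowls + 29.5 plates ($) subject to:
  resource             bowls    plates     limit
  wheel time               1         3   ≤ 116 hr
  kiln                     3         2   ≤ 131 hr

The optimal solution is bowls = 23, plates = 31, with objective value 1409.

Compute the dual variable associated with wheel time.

Both wheel time and kiln are binding at x*.
From A_Bᵀ y = c: 1·y_wheel time + 3·y_kiln = 21.5; 3·y_wheel time + 2·y_kiln = 29.5.
Solving: y_wheel time = 6.5, y_kiln = 5.
Shadow price of wheel time = 6.5.

6.5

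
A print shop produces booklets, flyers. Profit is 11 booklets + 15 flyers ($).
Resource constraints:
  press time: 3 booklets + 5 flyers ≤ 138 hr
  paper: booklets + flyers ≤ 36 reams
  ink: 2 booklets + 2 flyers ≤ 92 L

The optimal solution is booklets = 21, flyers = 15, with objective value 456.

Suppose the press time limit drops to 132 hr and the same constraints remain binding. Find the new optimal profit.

Check each constraint at x*: press time 138/138 (tight); paper 36/36 (tight); ink 72/92 (slack 20).
By complementary slackness, y = 0 for the non-binding constraint.
From A_Bᵀ y = c: 3·y_press time + 1·y_paper = 11; 5·y_press time + 1·y_paper = 15.
Solving: y_press time = 2, y_paper = 5.
Δz = y_press time·Δb = 2 × (-6) = -12, so new z* = 456 − 12 = 444.

444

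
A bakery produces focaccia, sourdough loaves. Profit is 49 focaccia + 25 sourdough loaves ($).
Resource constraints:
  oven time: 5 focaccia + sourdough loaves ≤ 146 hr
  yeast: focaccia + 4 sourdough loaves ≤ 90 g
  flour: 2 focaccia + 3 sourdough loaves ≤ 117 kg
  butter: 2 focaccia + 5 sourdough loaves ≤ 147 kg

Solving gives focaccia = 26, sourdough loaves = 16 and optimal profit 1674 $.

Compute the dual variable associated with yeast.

4

Binding: oven time and yeast. Non-binding: flour (17 unused), butter (15 unused).
Since flour, butter are not tight, their duals are 0.
From A_Bᵀ y = c: 5·y_oven time + 1·y_yeast = 49; 1·y_oven time + 4·y_yeast = 25.
Solving: y_oven time = 9, y_yeast = 4.
Shadow price of yeast = 4.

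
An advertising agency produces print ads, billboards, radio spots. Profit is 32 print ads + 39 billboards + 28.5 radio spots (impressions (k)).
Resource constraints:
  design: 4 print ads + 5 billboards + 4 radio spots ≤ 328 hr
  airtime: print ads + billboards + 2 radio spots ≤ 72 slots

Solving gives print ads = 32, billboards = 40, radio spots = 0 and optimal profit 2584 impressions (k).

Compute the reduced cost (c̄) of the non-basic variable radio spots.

Check each constraint at x*: design 328/328 (tight); airtime 72/72 (tight).
The binding rows give the dual system: 4·y_design + 1·y_airtime = 32 and 5·y_design + 1·y_airtime = 39.
→ y_design = 7 and y_airtime = 4.
Reduced cost of radio spots: c₃ − yᵀa₃ = 28.5 − (7·4 + 4·2) = 28.5 − 36 = -7.5.

-7.5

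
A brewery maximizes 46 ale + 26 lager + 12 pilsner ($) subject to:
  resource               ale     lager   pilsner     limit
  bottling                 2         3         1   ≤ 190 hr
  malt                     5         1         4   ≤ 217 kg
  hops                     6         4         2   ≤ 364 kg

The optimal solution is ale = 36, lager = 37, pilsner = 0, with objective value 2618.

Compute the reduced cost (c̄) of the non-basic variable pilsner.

Binding: malt and hops. Non-binding: bottling (7 unused).
Since bottling is not tight, its dual is 0.
From A_Bᵀ y = c: 5·y_malt + 6·y_hops = 46; 1·y_malt + 4·y_hops = 26.
Solving: y_malt = 2, y_hops = 6.
Reduced cost of pilsner: c₃ − yᵀa₃ = 12 − (2·4 + 6·2) = 12 − 20 = -8.

-8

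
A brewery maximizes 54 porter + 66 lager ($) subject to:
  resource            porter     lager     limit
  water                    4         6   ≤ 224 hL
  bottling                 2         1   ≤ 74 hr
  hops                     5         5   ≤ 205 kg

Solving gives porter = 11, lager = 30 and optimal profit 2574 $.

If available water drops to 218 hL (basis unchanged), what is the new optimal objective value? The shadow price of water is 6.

2538

Δb = -6, so new z* = 2574 + (6)·(-6) = 2574 − 36 = 2538.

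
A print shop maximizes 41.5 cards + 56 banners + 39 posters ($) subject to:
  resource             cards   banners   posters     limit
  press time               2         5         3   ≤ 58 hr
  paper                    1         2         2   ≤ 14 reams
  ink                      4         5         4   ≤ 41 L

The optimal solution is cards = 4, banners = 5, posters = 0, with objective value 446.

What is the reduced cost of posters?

At the optimum: press time uses 33 of 58 (slack = 25); paper uses 14 of 14 (binding); ink uses 41 of 41 (binding).
By complementary slackness, y = 0 for the non-binding constraint.
The binding rows give the dual system: 1·y_paper + 4·y_ink = 41.5 and 2·y_paper + 5·y_ink = 56.
→ y_paper = 5.5 and y_ink = 9.
Reduced cost of posters: c₃ − yᵀa₃ = 39 − (5.5·2 + 9·4) = 39 − 47 = -8.

-8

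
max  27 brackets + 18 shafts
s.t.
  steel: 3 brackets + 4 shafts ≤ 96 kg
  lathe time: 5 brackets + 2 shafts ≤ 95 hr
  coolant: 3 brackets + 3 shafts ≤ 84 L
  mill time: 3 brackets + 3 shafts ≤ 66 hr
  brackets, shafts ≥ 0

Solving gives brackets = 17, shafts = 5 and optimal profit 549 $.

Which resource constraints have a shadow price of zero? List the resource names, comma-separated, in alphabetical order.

steel: 71/96 (slack 25)
lathe time: 95/95 (binding)
coolant: 66/84 (slack 18)
mill time: 66/66 (binding)
By complementary slackness, a constraint with positive slack has shadow price 0 → coolant, steel.

coolant, steel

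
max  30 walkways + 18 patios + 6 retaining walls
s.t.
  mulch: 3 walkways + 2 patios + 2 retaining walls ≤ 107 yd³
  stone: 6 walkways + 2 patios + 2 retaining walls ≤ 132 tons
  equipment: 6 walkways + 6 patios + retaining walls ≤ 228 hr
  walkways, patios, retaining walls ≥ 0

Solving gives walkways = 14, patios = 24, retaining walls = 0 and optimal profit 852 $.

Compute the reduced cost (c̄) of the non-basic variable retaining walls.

Binding: stone and equipment. Non-binding: mulch (17 unused).
By complementary slackness, y = 0 for the non-binding constraint.
The binding rows give the dual system: 6·y_stone + 6·y_equipment = 30 and 2·y_stone + 6·y_equipment = 18.
Solving: y_stone = 3, y_equipment = 2.
Reduced cost of retaining walls: c₃ − yᵀa₃ = 6 − (3·2 + 2·1) = 6 − 8 = -2.

-2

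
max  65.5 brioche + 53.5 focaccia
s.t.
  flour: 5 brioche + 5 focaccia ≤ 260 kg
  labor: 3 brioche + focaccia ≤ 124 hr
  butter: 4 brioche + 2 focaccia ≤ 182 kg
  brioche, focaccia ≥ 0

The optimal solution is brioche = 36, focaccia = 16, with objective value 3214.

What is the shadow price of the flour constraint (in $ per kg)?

9.5

Check each constraint at x*: flour 260/260 (tight); labor 124/124 (tight); butter 176/182 (slack 6).
Slack constraints have shadow price 0 (complementary slackness).
The binding rows give the dual system: 5·y_flour + 3·y_labor = 65.5 and 5·y_flour + 1·y_labor = 53.5.
Solving: y_flour = 9.5, y_labor = 6.
Shadow price of flour = 9.5.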